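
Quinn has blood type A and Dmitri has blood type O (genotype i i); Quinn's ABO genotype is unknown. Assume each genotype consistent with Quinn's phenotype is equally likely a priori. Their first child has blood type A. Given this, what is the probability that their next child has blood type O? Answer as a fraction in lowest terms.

Possible genotypes: Quinn ∈ {I^A I^A, I^A i}; Dmitri ∈ {i i}.
Weight each parental genotype pair by prior × P(type-A child):
  I^A I^A × i i: posterior weight 2/3; P(next child type O) = 0.
  I^A i × i i: posterior weight 1/3; P(next child type O) = 1/2.
Weighted sum = 1/6.

1/6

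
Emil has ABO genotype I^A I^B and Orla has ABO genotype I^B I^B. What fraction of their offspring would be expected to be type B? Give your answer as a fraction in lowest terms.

ABO cross I^A I^B × I^B I^B → offspring phenotypes: 1/2 B, 1/2 AB.
So P(type B) = 1/2.

1/2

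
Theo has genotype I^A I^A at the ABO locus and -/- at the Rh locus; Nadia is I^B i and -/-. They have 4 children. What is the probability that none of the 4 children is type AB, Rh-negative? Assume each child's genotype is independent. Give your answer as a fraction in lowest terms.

1/16

ABO cross I^A I^A × I^B i → 1/2 A, 1/2 AB.
Rh cross -/- × -/- → 1 Rh-; so P(type AB, Rh-negative) = 1/2 × 1 = 1/2 per child.
P(not type AB, Rh-negative) = 1/2 for one child; (1/2)^4 = 1/16.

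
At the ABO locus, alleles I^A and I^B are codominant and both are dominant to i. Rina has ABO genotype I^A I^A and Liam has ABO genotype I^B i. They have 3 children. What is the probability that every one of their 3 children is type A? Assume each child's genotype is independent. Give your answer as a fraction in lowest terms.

1/8

ABO cross I^A I^A × I^B i → 1/2 A, 1/2 AB.
So P(type A) = 1/2 per child.
All 3 independent: (1/2)^3 = 1/8.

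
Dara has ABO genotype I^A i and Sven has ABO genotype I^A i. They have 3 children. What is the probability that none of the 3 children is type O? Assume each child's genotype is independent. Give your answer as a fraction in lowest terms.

ABO cross I^A i × I^A i → 1/4 O, 3/4 A.
So P(type O) = 1/4 per child.
P(not type O) = 3/4 for one child; (3/4)^3 = 27/64.

27/64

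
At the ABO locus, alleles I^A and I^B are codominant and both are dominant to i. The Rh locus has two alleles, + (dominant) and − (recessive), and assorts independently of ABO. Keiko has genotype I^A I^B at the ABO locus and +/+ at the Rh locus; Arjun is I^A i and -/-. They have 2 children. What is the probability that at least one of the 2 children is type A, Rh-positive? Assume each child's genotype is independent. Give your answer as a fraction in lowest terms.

ABO cross I^A I^B × I^A i → 1/2 A, 1/4 B, 1/4 AB.
Rh cross +/+ × -/- → 1 Rh+; so P(type A, Rh-positive) = 1/2 × 1 = 1/2 per child.
P(none) = (1/2)^2 = 1/4; P(at least one) = 1 − 1/4 = 3/4.

3/4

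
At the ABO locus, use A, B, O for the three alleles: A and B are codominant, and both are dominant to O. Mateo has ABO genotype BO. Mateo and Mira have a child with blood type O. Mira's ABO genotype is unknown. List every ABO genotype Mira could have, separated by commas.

AO, BO, OO

For each candidate genotype of Mira, check whether crossing it with BO can produce every observed child phenotype.
  AA → possible child types {A, AB} ✗
  AB → possible child types {A, B, AB} ✗
  AO → possible child types {O, A, B, AB} ✓
  BB → possible child types {B} ✗
  BO → possible child types {O, B} ✓
  OO → possible child types {O, B} ✓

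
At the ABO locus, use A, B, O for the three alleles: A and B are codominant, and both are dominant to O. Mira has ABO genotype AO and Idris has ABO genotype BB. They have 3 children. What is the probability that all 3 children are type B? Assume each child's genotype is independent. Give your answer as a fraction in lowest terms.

1/8

ABO cross AO × BB → 1/2 B, 1/2 AB.
So P(type B) = 1/2 per child.
All 3 independent: (1/2)^3 = 1/8.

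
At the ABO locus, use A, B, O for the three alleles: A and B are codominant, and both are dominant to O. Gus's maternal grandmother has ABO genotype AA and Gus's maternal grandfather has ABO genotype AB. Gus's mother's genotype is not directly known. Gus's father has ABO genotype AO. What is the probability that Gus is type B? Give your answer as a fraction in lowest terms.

1/8

Gus's mother's ABO genotype from AA × AB: 1/2 AA, 1/2 AB.
Crossing each possibility with the father AO and summing P(type B): 1/2·0 + 1/2·1/4 = 1/8.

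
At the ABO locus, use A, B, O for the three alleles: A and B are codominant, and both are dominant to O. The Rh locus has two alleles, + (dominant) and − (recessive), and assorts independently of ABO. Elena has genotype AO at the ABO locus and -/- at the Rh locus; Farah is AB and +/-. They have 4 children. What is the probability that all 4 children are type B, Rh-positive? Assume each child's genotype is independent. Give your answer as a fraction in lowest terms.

ABO cross AO × AB → 1/2 A, 1/4 B, 1/4 AB.
Rh cross -/- × +/- → 1/2 Rh+, 1/2 Rh-; so P(type B, Rh-positive) = 1/4 × 1/2 = 1/8 per child.
All 4 independent: (1/8)^4 = 1/4096.

1/4096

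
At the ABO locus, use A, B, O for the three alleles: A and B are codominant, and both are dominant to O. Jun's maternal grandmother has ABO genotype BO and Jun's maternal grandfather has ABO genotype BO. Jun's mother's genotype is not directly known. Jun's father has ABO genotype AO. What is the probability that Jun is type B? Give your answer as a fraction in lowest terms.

Jun's mother's ABO genotype from BO × BO: 1/4 BB, 1/2 BO, 1/4 OO.
Crossing each possibility with the father AO and summing P(type B): 1/4·1/2 + 1/2·1/4 + 1/4·0 = 1/4.

1/4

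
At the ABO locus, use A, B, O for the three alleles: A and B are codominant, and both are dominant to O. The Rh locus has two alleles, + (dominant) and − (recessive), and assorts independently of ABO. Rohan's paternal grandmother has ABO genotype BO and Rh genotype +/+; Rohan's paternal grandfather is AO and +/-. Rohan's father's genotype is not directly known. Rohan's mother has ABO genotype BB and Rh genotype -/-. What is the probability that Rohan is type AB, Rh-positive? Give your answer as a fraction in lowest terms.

Rohan's father's ABO genotype from BO × AO: 1/4 AB, 1/4 AO, 1/4 BO, 1/4 OO.
Crossing each possibility with the mother BB and summing P(type AB): 1/4·1/2 + 1/4·1/2 + 1/4·0 + 1/4·0 = 1/4.
Similarly for Rh via the father's Rh distribution: P(Rh+) = 3/4.
Independent loci: 1/4 × 3/4 = 3/16.

3/16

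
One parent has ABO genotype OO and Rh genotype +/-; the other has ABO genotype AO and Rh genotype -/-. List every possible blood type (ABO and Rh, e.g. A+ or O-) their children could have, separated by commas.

O+, O-, A+, A-

Gametes from OO × AO give offspring ABO genotypes AO, OO, i.e. phenotypes O, A.
Rh cross +/- × -/- → phenotypes Rh+, Rh-.
Combining independently: O+, O-, A+, A-.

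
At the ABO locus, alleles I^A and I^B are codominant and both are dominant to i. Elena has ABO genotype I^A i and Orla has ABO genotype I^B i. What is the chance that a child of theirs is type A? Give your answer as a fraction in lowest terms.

ABO cross I^A i × I^B i → offspring phenotypes: 1/4 O, 1/4 A, 1/4 B, 1/4 AB.
So P(type A) = 1/4.

1/4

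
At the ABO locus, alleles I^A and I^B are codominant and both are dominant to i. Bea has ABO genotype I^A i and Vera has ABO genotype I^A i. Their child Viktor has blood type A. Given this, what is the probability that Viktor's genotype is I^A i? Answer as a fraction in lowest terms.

Cross I^A i × I^A i → 1/4 I^A I^A, 1/2 I^A i, 1/4 i i.
Type-A genotypes among offspring: I^A I^A (1/4), I^A i (1/2); total 3/4.
P(I^A i | type A) = (1/2) / (3/4) = 2/3.

2/3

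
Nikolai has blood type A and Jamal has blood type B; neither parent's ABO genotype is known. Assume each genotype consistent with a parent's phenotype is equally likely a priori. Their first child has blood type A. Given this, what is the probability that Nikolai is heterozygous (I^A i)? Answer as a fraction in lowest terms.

1/3

Possible genotypes: Nikolai ∈ {I^A I^A, I^A i}; Jamal ∈ {I^B I^B, I^B i}.
Weight each parental genotype pair by prior × P(type-A child):
  I^A I^A × I^B i: posterior weight 2/3.
  I^A i × I^B i: posterior weight 1/3.
Sum the posterior weight over pairs where Nikolai is I^A i: 1/3.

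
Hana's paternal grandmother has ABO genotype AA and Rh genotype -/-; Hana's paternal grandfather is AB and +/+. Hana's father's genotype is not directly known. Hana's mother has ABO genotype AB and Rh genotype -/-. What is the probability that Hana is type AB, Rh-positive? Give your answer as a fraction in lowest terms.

Hana's father's ABO genotype from AA × AB: 1/2 AA, 1/2 AB.
Crossing each possibility with the mother AB and summing P(type AB): 1/2·1/2 + 1/2·1/2 = 1/2.
Similarly for Rh via the father's Rh distribution: P(Rh+) = 1/2.
Independent loci: 1/2 × 1/2 = 1/4.

1/4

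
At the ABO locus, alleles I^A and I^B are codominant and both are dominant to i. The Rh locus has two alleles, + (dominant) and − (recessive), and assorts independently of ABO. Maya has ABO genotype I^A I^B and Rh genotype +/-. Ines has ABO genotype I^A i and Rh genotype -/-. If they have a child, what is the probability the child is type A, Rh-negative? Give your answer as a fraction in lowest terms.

1/4

ABO cross I^A I^B × I^A i → offspring phenotypes: 1/2 A, 1/4 B, 1/4 AB.
Rh cross +/- × -/- → 1/2 Rh+, 1/2 Rh-.
Independent loci: P(type A, Rh-negative) = 1/2 × 1/2 = 1/4.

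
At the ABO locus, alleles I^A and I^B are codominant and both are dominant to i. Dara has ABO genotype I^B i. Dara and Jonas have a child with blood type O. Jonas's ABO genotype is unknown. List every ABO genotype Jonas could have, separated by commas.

I^A i, I^B i, i i

For each candidate genotype of Jonas, check whether crossing it with I^B i can produce every observed child phenotype.
  I^A I^A → possible child types {A, AB} ✗
  I^A I^B → possible child types {A, B, AB} ✗
  I^A i → possible child types {O, A, B, AB} ✓
  I^B I^B → possible child types {B} ✗
  I^B i → possible child types {O, B} ✓
  i i → possible child types {O, B} ✓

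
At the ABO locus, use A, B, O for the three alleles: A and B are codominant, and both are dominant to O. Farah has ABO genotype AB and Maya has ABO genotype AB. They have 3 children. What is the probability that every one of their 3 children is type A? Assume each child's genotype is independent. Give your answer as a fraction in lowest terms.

1/64

ABO cross AB × AB → 1/4 A, 1/4 B, 1/2 AB.
So P(type A) = 1/4 per child.
All 3 independent: (1/4)^3 = 1/64.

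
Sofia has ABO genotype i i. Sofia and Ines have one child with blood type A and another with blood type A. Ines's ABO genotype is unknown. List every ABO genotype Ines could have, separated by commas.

I^A I^A, I^A I^B, I^A i

For each candidate genotype of Ines, check whether crossing it with i i can produce every observed child phenotype.
  I^A I^A → possible child types {A} ✓
  I^A I^B → possible child types {A, B} ✓
  I^A i → possible child types {O, A} ✓
  I^B I^B → possible child types {B} ✗
  I^B i → possible child types {O, B} ✗
  i i → possible child types {O} ✗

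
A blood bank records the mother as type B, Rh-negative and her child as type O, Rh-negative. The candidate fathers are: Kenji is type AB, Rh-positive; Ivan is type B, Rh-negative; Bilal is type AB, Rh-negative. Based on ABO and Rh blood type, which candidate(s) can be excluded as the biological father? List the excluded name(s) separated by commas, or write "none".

Kenji, Bilal

A candidate is excluded only if no genotype consistent with his phenotype could produce a type O, Rh-negative child with a type B, Rh-negative mother.
Kenji (type AB, Rh+): no genotype consistent with that phenotype can produce a type-O Rh- child with a type-B mother.
Bilal (type AB, Rh-): no genotype consistent with that phenotype can produce a type-O Rh- child with a type-B mother.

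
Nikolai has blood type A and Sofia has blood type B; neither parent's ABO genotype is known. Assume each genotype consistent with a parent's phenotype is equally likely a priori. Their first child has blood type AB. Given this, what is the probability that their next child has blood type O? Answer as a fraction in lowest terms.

1/36

Possible genotypes: Nikolai ∈ {AA, AO}; Sofia ∈ {BB, BO}.
Weight each parental genotype pair by prior × P(type-AB child):
  AA × BB: posterior weight 4/9; P(next child type O) = 0.
  AA × BO: posterior weight 2/9; P(next child type O) = 0.
  AO × BB: posterior weight 2/9; P(next child type O) = 0.
  AO × BO: posterior weight 1/9; P(next child type O) = 1/4.
Weighted sum = 1/36.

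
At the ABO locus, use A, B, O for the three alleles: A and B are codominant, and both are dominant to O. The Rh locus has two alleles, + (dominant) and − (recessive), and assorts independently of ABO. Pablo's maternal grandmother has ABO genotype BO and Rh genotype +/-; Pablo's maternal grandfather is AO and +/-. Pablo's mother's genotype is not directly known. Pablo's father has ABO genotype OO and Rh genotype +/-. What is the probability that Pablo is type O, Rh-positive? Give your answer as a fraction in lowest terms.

3/8

Pablo's mother's ABO genotype from BO × AO: 1/4 AB, 1/4 AO, 1/4 BO, 1/4 OO.
Crossing each possibility with the father OO and summing P(type O): 1/4·0 + 1/4·1/2 + 1/4·1/2 + 1/4·1 = 1/2.
Similarly for Rh via the mother's Rh distribution: P(Rh+) = 3/4.
Independent loci: 1/2 × 3/4 = 3/8.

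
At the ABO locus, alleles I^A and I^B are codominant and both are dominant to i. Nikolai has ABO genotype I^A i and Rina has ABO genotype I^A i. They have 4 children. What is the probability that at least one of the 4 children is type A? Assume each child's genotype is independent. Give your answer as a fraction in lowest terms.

ABO cross I^A i × I^A i → 1/4 O, 3/4 A.
So P(type A) = 3/4 per child.
P(none) = (1/4)^4 = 1/256; P(at least one) = 1 − 1/256 = 255/256.

255/256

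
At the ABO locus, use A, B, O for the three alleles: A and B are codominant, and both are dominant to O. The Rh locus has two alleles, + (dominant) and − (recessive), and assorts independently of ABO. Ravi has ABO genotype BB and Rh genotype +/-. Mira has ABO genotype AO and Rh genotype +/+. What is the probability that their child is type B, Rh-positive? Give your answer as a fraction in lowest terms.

1/2

ABO cross BB × AO → offspring phenotypes: 1/2 B, 1/2 AB.
Rh cross +/- × +/+ → 1 Rh+.
Independent loci: P(type B, Rh-positive) = 1/2 × 1 = 1/2.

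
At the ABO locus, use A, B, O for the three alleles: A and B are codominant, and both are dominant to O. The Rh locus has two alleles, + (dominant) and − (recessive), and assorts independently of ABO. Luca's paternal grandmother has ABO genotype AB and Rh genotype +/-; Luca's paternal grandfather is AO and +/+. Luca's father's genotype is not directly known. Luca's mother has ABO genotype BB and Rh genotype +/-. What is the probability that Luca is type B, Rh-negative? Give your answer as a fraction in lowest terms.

1/16

Luca's father's ABO genotype from AB × AO: 1/4 AA, 1/4 AB, 1/4 AO, 1/4 BO.
Crossing each possibility with the mother BB and summing P(type B): 1/4·0 + 1/4·1/2 + 1/4·1/2 + 1/4·1 = 1/2.
Similarly for Rh via the father's Rh distribution: P(Rh-) = 1/8.
Independent loci: 1/2 × 1/8 = 1/16.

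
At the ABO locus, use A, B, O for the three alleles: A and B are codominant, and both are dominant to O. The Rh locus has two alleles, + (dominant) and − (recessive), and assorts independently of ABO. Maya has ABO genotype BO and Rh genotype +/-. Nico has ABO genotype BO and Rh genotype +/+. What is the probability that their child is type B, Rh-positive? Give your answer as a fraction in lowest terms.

3/4

ABO cross BO × BO → offspring phenotypes: 1/4 O, 3/4 B.
Rh cross +/- × +/+ → 1 Rh+.
Independent loci: P(type B, Rh-positive) = 3/4 × 1 = 3/4.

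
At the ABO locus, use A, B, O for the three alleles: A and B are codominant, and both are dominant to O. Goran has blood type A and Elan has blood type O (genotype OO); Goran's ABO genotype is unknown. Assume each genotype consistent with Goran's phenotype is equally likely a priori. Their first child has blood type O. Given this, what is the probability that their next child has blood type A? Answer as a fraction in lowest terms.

1/2

Possible genotypes: Goran ∈ {AA, AO}; Elan ∈ {OO}.
Weight each parental genotype pair by prior × P(type-O child):
  AO × OO: posterior weight 1; P(next child type A) = 1/2.
Weighted sum = 1/2.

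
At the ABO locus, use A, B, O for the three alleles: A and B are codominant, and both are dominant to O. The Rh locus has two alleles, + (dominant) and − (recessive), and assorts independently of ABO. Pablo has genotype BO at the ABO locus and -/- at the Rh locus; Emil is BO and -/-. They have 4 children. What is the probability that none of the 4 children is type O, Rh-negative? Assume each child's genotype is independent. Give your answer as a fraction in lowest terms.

81/256

ABO cross BO × BO → 1/4 O, 3/4 B.
Rh cross -/- × -/- → 1 Rh-; so P(type O, Rh-negative) = 1/4 × 1 = 1/4 per child.
P(not type O, Rh-negative) = 3/4 for one child; (3/4)^4 = 81/256.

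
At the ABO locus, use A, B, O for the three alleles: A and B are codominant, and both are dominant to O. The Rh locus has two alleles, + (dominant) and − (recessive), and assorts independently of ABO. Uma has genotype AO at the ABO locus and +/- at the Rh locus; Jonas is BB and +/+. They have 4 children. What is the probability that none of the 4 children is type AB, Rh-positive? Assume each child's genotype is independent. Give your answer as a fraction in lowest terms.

ABO cross AO × BB → 1/2 B, 1/2 AB.
Rh cross +/- × +/+ → 1 Rh+; so P(type AB, Rh-positive) = 1/2 × 1 = 1/2 per child.
P(not type AB, Rh-positive) = 1/2 for one child; (1/2)^4 = 1/16.

1/16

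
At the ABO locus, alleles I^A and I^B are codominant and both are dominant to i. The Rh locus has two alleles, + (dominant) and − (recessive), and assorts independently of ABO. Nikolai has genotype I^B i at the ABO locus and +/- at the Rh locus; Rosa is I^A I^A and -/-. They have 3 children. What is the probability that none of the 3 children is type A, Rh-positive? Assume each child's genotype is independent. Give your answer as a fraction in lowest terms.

27/64

ABO cross I^B i × I^A I^A → 1/2 A, 1/2 AB.
Rh cross +/- × -/- → 1/2 Rh+, 1/2 Rh-; so P(type A, Rh-positive) = 1/2 × 1/2 = 1/4 per child.
P(not type A, Rh-positive) = 3/4 for one child; (3/4)^3 = 27/64.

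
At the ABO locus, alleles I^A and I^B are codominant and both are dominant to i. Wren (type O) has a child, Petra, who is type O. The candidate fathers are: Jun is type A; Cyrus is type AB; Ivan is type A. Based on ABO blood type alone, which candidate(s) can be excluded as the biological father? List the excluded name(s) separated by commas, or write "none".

Cyrus

A candidate is excluded only if no genotype consistent with his phenotype could produce a type O child with a type O mother.
Cyrus (type AB): no genotype consistent with that phenotype can produce a type-O child with a type-O mother.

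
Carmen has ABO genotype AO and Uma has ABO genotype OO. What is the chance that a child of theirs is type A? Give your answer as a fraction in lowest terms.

ABO cross AO × OO → offspring phenotypes: 1/2 O, 1/2 A.
So P(type A) = 1/2.

1/2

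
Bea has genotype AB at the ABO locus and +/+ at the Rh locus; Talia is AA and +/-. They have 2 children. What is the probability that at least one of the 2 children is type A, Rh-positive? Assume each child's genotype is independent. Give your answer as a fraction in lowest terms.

ABO cross AB × AA → 1/2 A, 1/2 AB.
Rh cross +/+ × +/- → 1 Rh+; so P(type A, Rh-positive) = 1/2 × 1 = 1/2 per child.
P(none) = (1/2)^2 = 1/4; P(at least one) = 1 − 1/4 = 3/4.

3/4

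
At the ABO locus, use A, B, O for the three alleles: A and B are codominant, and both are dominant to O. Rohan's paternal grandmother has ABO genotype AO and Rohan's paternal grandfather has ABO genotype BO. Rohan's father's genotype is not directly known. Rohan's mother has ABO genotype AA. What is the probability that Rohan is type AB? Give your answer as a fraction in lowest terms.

1/4

Rohan's father's ABO genotype from AO × BO: 1/4 AB, 1/4 AO, 1/4 BO, 1/4 OO.
Crossing each possibility with the mother AA and summing P(type AB): 1/4·1/2 + 1/4·0 + 1/4·1/2 + 1/4·0 = 1/4.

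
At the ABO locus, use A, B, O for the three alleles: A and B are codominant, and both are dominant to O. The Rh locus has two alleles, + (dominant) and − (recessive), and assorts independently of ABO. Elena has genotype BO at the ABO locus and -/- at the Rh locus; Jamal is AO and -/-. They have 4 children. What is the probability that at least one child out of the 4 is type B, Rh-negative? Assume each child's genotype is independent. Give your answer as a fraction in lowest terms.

ABO cross BO × AO → 1/4 O, 1/4 A, 1/4 B, 1/4 AB.
Rh cross -/- × -/- → 1 Rh-; so P(type B, Rh-negative) = 1/4 × 1 = 1/4 per child.
P(none) = (3/4)^4 = 81/256; P(at least one) = 1 − 81/256 = 175/256.

175/256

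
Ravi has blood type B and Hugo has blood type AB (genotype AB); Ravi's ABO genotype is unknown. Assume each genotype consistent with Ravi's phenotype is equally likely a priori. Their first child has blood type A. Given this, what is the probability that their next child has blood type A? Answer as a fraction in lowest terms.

1/4

Possible genotypes: Ravi ∈ {BB, BO}; Hugo ∈ {AB}.
Weight each parental genotype pair by prior × P(type-A child):
  BO × AB: posterior weight 1; P(next child type A) = 1/4.
Weighted sum = 1/4.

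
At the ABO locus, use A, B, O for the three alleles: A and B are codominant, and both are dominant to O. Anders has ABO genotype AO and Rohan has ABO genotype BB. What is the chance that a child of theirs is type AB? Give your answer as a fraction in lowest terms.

1/2

ABO cross AO × BB → offspring phenotypes: 1/2 B, 1/2 AB.
So P(type AB) = 1/2.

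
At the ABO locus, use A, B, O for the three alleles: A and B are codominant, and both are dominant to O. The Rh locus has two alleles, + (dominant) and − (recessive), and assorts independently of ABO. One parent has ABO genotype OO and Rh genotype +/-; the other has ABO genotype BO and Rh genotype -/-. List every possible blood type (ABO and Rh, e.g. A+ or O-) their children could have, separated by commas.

Gametes from OO × BO give offspring ABO genotypes BO, OO, i.e. phenotypes O, B.
Rh cross +/- × -/- → phenotypes Rh+, Rh-.
Combining independently: O+, O-, B+, B-.

O+, O-, B+, B-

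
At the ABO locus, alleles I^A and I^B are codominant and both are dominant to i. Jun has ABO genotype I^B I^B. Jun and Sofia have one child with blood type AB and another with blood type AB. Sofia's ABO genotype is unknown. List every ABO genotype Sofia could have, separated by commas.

For each candidate genotype of Sofia, check whether crossing it with I^B I^B can produce every observed child phenotype.
  I^A I^A → possible child types {AB} ✓
  I^A I^B → possible child types {B, AB} ✓
  I^A i → possible child types {B, AB} ✓
  I^B I^B → possible child types {B} ✗
  I^B i → possible child types {B} ✗
  i i → possible child types {B} ✗

I^A I^A, I^A I^B, I^A i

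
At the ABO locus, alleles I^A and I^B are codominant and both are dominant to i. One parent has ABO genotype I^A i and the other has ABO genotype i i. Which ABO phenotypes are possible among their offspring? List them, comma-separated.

Gametes from I^A i × i i give offspring ABO genotypes I^A i, i i, i.e. phenotypes O, A.

O, A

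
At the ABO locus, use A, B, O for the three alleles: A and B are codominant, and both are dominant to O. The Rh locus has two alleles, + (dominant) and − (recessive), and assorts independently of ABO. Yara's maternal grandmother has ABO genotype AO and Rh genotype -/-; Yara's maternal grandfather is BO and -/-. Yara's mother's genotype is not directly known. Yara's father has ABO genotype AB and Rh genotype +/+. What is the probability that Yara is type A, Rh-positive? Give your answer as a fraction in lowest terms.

Yara's mother's ABO genotype from AO × BO: 1/4 AB, 1/4 AO, 1/4 BO, 1/4 OO.
Crossing each possibility with the father AB and summing P(type A): 1/4·1/4 + 1/4·1/2 + 1/4·1/4 + 1/4·1/2 = 3/8.
Similarly for Rh via the mother's Rh distribution: P(Rh+) = 1.
Independent loci: 3/8 × 1 = 3/8.

3/8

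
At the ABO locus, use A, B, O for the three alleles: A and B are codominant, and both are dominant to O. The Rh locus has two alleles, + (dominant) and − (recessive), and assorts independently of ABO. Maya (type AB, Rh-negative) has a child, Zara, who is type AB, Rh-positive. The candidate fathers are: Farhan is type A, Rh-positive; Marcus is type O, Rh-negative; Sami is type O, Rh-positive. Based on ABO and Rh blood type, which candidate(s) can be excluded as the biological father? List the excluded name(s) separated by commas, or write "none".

A candidate is excluded only if no genotype consistent with his phenotype could produce a type AB, Rh-positive child with a type AB, Rh-negative mother.
Marcus (type O, Rh-): no genotype consistent with that phenotype can produce a type-AB Rh+ child with a type-AB mother.
Sami (type O, Rh+): no genotype consistent with that phenotype can produce a type-AB Rh+ child with a type-AB mother.

Marcus, Sami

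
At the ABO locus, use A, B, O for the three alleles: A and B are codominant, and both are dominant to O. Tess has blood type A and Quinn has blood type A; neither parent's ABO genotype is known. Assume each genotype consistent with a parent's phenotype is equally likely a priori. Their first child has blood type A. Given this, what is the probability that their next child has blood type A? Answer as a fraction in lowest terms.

Possible genotypes: Tess ∈ {AA, AO}; Quinn ∈ {AA, AO}.
Weight each parental genotype pair by prior × P(type-A child):
  AA × AA: posterior weight 4/15; P(next child type A) = 1.
  AA × AO: posterior weight 4/15; P(next child type A) = 1.
  AO × AA: posterior weight 4/15; P(next child type A) = 1.
  AO × AO: posterior weight 1/5; P(next child type A) = 3/4.
Weighted sum = 19/20.

19/20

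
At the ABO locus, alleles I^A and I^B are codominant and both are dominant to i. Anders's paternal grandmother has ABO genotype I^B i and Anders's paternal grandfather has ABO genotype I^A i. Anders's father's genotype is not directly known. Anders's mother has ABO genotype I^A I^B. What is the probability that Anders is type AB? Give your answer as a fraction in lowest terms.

1/4

Anders's father's ABO genotype from I^B i × I^A i: 1/4 I^A I^B, 1/4 I^A i, 1/4 I^B i, 1/4 i i.
Crossing each possibility with the mother I^A I^B and summing P(type AB): 1/4·1/2 + 1/4·1/4 + 1/4·1/4 + 1/4·0 = 1/4.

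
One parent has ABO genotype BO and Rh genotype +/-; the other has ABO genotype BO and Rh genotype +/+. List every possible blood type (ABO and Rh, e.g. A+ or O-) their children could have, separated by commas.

O+, B+

Gametes from BO × BO give offspring ABO genotypes BB, BO, OO, i.e. phenotypes O, B.
Rh cross +/- × +/+ → phenotypes Rh+.
Combining independently: O+, B+.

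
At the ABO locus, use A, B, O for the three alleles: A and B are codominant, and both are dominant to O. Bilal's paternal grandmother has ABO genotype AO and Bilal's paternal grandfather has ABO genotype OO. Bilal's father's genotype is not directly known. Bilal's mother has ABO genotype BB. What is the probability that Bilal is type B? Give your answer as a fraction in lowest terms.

3/4

Bilal's father's ABO genotype from AO × OO: 1/2 AO, 1/2 OO.
Crossing each possibility with the mother BB and summing P(type B): 1/2·1/2 + 1/2·1 = 3/4.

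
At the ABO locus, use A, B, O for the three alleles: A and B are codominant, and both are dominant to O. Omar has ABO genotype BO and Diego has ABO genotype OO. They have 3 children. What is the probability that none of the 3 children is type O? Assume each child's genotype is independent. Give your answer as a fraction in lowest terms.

ABO cross BO × OO → 1/2 O, 1/2 B.
So P(type O) = 1/2 per child.
P(not type O) = 1/2 for one child; (1/2)^3 = 1/8.

1/8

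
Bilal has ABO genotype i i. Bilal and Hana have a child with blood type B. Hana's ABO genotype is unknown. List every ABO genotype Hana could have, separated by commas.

I^A I^B, I^B I^B, I^B i

For each candidate genotype of Hana, check whether crossing it with i i can produce every observed child phenotype.
  I^A I^A → possible child types {A} ✗
  I^A I^B → possible child types {A, B} ✓
  I^A i → possible child types {O, A} ✗
  I^B I^B → possible child types {B} ✓
  I^B i → possible child types {O, B} ✓
  i i → possible child types {O} ✗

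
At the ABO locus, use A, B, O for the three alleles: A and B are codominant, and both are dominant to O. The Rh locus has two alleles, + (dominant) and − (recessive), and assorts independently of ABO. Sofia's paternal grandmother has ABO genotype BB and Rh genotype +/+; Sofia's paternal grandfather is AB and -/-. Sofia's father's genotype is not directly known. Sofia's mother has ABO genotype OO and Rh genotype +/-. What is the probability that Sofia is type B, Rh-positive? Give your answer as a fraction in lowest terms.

9/16

Sofia's father's ABO genotype from BB × AB: 1/2 AB, 1/2 BB.
Crossing each possibility with the mother OO and summing P(type B): 1/2·1/2 + 1/2·1 = 3/4.
Similarly for Rh via the father's Rh distribution: P(Rh+) = 3/4.
Independent loci: 3/4 × 3/4 = 9/16.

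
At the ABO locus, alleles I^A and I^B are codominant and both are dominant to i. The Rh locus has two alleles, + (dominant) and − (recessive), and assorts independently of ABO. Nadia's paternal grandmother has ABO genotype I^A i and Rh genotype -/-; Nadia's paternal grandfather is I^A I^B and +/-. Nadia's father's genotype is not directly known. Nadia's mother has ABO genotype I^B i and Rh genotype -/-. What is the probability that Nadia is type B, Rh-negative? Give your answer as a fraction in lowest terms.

9/32

Nadia's father's ABO genotype from I^A i × I^A I^B: 1/4 I^A I^A, 1/4 I^A I^B, 1/4 I^A i, 1/4 I^B i.
Crossing each possibility with the mother I^B i and summing P(type B): 1/4·0 + 1/4·1/2 + 1/4·1/4 + 1/4·3/4 = 3/8.
Similarly for Rh via the father's Rh distribution: P(Rh-) = 3/4.
Independent loci: 3/8 × 3/4 = 9/32.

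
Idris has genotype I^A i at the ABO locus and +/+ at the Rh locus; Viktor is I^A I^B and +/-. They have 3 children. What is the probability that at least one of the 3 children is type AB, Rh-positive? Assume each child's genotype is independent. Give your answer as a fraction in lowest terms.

37/64

ABO cross I^A i × I^A I^B → 1/2 A, 1/4 B, 1/4 AB.
Rh cross +/+ × +/- → 1 Rh+; so P(type AB, Rh-positive) = 1/4 × 1 = 1/4 per child.
P(none) = (3/4)^3 = 27/64; P(at least one) = 1 − 27/64 = 37/64.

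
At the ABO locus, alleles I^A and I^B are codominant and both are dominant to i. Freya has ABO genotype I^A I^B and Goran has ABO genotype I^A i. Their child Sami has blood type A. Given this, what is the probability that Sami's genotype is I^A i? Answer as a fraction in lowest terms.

1/2

Cross I^A I^B × I^A i → 1/4 I^A I^A, 1/4 I^A I^B, 1/4 I^A i, 1/4 I^B i.
Type-A genotypes among offspring: I^A I^A (1/4), I^A i (1/4); total 1/2.
P(I^A i | type A) = (1/4) / (1/2) = 1/2.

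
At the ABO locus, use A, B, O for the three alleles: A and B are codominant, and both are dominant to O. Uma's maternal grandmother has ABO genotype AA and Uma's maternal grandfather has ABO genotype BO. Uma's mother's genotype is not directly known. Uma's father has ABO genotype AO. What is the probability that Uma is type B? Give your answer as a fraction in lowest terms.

1/8

Uma's mother's ABO genotype from AA × BO: 1/2 AB, 1/2 AO.
Crossing each possibility with the father AO and summing P(type B): 1/2·1/4 + 1/2·0 = 1/8.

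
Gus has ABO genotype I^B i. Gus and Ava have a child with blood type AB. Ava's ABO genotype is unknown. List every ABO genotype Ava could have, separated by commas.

I^A I^A, I^A I^B, I^A i

For each candidate genotype of Ava, check whether crossing it with I^B i can produce every observed child phenotype.
  I^A I^A → possible child types {A, AB} ✓
  I^A I^B → possible child types {A, B, AB} ✓
  I^A i → possible child types {O, A, B, AB} ✓
  I^B I^B → possible child types {B} ✗
  I^B i → possible child types {O, B} ✗
  i i → possible child types {O, B} ✗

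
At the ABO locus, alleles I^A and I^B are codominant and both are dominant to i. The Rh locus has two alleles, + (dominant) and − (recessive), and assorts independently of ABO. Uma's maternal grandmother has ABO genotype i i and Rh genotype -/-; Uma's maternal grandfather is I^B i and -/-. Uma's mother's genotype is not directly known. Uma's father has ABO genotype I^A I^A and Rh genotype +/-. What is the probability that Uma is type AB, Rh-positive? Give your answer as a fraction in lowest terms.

1/8

Uma's mother's ABO genotype from i i × I^B i: 1/2 I^B i, 1/2 i i.
Crossing each possibility with the father I^A I^A and summing P(type AB): 1/2·1/2 + 1/2·0 = 1/4.
Similarly for Rh via the mother's Rh distribution: P(Rh+) = 1/2.
Independent loci: 1/4 × 1/2 = 1/8.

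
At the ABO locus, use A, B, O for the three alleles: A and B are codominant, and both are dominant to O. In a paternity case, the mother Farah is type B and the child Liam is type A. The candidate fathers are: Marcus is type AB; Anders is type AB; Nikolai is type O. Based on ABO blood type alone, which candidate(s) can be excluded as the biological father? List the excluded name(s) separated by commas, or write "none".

Nikolai

A candidate is excluded only if no genotype consistent with his phenotype could produce a type A child with a type B mother.
Nikolai (type O): no genotype consistent with that phenotype can produce a type-A child with a type-B mother.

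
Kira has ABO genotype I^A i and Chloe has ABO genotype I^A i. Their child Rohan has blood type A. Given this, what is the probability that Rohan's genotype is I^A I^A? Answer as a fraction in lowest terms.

Cross I^A i × I^A i → 1/4 I^A I^A, 1/2 I^A i, 1/4 i i.
Type-A genotypes among offspring: I^A I^A (1/4), I^A i (1/2); total 3/4.
P(I^A I^A | type A) = (1/4) / (3/4) = 1/3.

1/3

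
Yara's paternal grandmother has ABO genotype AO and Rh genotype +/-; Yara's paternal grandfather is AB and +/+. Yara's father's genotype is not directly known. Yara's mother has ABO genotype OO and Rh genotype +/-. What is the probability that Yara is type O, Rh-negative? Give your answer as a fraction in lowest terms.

1/32

Yara's father's ABO genotype from AO × AB: 1/4 AA, 1/4 AB, 1/4 AO, 1/4 BO.
Crossing each possibility with the mother OO and summing P(type O): 1/4·0 + 1/4·0 + 1/4·1/2 + 1/4·1/2 = 1/4.
Similarly for Rh via the father's Rh distribution: P(Rh-) = 1/8.
Independent loci: 1/4 × 1/8 = 1/32.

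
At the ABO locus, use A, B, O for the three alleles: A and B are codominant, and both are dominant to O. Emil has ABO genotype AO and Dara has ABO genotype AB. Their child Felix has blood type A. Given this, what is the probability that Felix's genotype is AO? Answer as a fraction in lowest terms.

1/2

Cross AO × AB → 1/4 AA, 1/4 AB, 1/4 AO, 1/4 BO.
Type-A genotypes among offspring: AA (1/4), AO (1/4); total 1/2.
P(AO | type A) = (1/4) / (1/2) = 1/2.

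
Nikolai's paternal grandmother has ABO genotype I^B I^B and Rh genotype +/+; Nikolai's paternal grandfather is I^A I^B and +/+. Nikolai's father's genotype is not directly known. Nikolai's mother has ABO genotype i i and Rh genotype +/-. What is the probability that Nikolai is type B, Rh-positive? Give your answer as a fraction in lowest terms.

Nikolai's father's ABO genotype from I^B I^B × I^A I^B: 1/2 I^A I^B, 1/2 I^B I^B.
Crossing each possibility with the mother i i and summing P(type B): 1/2·1/2 + 1/2·1 = 3/4.
Similarly for Rh via the father's Rh distribution: P(Rh+) = 1.
Independent loci: 3/4 × 1 = 3/4.

3/4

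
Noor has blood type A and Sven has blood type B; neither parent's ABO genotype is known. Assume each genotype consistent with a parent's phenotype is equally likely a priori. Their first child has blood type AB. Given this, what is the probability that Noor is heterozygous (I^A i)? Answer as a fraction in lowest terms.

Possible genotypes: Noor ∈ {I^A I^A, I^A i}; Sven ∈ {I^B I^B, I^B i}.
Weight each parental genotype pair by prior × P(type-AB child):
  I^A I^A × I^B I^B: posterior weight 4/9.
  I^A I^A × I^B i: posterior weight 2/9.
  I^A i × I^B I^B: posterior weight 2/9.
  I^A i × I^B i: posterior weight 1/9.
Sum the posterior weight over pairs where Noor is I^A i: 1/3.

1/3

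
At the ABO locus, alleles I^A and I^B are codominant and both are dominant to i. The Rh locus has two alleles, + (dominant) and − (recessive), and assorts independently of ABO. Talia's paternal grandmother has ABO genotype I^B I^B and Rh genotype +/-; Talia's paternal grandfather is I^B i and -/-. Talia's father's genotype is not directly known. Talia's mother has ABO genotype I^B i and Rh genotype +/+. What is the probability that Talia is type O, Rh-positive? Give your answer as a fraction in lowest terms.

1/8

Talia's father's ABO genotype from I^B I^B × I^B i: 1/2 I^B I^B, 1/2 I^B i.
Crossing each possibility with the mother I^B i and summing P(type O): 1/2·0 + 1/2·1/4 = 1/8.
Similarly for Rh via the father's Rh distribution: P(Rh+) = 1.
Independent loci: 1/8 × 1 = 1/8.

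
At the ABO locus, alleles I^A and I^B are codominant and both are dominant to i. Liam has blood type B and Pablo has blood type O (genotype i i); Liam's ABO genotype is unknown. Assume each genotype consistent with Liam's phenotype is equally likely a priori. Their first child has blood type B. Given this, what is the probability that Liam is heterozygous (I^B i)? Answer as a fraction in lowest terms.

1/3

Possible genotypes: Liam ∈ {I^B I^B, I^B i}; Pablo ∈ {i i}.
Weight each parental genotype pair by prior × P(type-B child):
  I^B I^B × i i: posterior weight 2/3.
  I^B i × i i: posterior weight 1/3.
Sum the posterior weight over pairs where Liam is I^B i: 1/3.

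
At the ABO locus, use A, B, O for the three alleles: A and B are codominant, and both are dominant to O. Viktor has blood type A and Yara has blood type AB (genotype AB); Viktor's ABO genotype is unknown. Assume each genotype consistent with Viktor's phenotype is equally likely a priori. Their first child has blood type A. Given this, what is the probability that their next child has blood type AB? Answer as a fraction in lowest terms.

Possible genotypes: Viktor ∈ {AA, AO}; Yara ∈ {AB}.
Weight each parental genotype pair by prior × P(type-A child):
  AA × AB: posterior weight 1/2; P(next child type AB) = 1/2.
  AO × AB: posterior weight 1/2; P(next child type AB) = 1/4.
Weighted sum = 3/8.

3/8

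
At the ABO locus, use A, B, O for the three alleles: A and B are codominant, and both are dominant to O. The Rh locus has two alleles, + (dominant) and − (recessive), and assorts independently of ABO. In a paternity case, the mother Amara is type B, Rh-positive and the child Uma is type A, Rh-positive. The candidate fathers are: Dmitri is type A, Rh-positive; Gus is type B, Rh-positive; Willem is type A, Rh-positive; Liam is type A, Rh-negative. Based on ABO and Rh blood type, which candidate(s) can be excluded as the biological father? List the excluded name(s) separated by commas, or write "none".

A candidate is excluded only if no genotype consistent with his phenotype could produce a type A, Rh-positive child with a type B, Rh-positive mother.
Gus (type B, Rh+): no genotype consistent with that phenotype can produce a type-A Rh+ child with a type-B mother.

Gus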